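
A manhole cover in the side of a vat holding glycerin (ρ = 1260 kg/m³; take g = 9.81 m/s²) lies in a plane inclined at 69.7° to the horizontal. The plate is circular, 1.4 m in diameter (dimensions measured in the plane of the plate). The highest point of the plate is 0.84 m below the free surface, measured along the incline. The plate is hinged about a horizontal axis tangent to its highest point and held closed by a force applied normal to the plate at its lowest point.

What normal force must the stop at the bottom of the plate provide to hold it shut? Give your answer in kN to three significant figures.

P ≈ 15.3 kN

γ = ρg = 1260 × 9.81 / 1000 = 12.3606 kN/m³.
Let θ = 69.7° be the plate's angle to the horizontal; measure y along the incline from where the plane meets the free surface. Vertical depth h = y·sinθ with sinθ = 0.937889.
The centroid is at the centre, 0.7 m below the top of the plate, so y_c = 0.84 + 0.7 = 1.54 m and h_c = 1.54 × 0.937889 = 1.44435 m.
A = π(0.7)² = 1.53938 m².
Resultant F = γ·h_c·A = 12.3606 × 1.44435 × 1.53938 = 27.4826 kN.
I_c = πr⁴/4 = π × 0.7⁴/4 = 0.188574 m⁴.
Centre of pressure: y_p = y_c + I_c/(y_c·A) = 1.54 + 0.188574/(1.54 × 1.53938) = 1.54 + 0.0795454 = 1.61955 m along the plane.
The resultant acts 0.7 + 0.0795454 = 0.779545 m (along the plate) below the hinge at the top edge, so the moment about the hinge is M = F × 0.779545 = 27.4826 × 0.779545 = 21.4239 kN·m.
A normal force at the bottom, 1.4 m from the hinge, must supply this moment: P = 21.4239/1.4 = 15.3028 kN.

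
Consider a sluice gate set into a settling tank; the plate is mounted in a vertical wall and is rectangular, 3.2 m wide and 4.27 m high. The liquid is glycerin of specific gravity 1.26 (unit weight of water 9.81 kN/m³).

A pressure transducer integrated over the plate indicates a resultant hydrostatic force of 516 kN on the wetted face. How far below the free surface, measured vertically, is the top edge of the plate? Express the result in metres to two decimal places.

d_top ≈ 0.92 m

γ = 1.26 × 9.81 = 12.3606 kN/m³.
A = 3.2 × 4.27 = 13.664 m².
From F = γ·h_c·A, the centroid depth is h_c = 516/(12.3606 × 13.664) = 3.05515 m.
The centroid lies 4.27/2 = 2.135 m below the top edge, so the top edge sits at h_top = 3.05515 − 2.135 = 0.92015 m below the surface.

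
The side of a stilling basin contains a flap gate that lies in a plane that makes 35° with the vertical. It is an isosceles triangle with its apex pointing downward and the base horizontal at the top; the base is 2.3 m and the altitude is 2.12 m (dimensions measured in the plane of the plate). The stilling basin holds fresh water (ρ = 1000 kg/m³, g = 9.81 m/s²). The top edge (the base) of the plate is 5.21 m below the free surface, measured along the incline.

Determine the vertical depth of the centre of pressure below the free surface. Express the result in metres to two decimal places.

γ = ρg = 1000 × 9.81 = 9810 N/m³ = 9.81 kN/m³.
The plate makes 35° with the vertical, i.e. θ = 90° − 35° = 55° to the horizontal. Measuring y along the incline from the free-surface line, vertical depth h = y·sinθ with sinθ = 0.819152.
With the apex down, the centroid sits h/3 = 2.12/3 = 0.706667 m below the base (the top edge), so y_c = 5.21 + 0.706667 = 5.91667 m and h_c = 5.91667 × 0.819152 = 4.84665 m.
A = ½ × 2.3 × 2.12 = 2.438 m².
Resultant F = γ·h_c·A = 9.81 × 4.84665 × 2.438 = 115.916 kN.
I_c = b·h³/36 = 2.3 × 2.12³/36 = 0.608742 m⁴.
Centre of pressure: y_p = y_c + I_c/(y_c·A) = 5.91667 + 0.608742/(5.91667 × 2.438) = 5.91667 + 0.0422009 = 5.95887 m along the plane.
Vertically, h_p = y_p·sinθ = 5.95887 × 0.819152 = 4.88122 m.

h_p = 4.88 m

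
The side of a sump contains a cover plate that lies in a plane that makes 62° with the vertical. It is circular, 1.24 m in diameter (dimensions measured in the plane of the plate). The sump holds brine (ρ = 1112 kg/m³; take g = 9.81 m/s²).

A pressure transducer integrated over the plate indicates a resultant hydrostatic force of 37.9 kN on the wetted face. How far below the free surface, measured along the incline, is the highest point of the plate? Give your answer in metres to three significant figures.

y_top ≈ 5.51 m

γ = ρg = 1112 × 9.81 / 1000 = 10.90872 kN/m³.
A = π(0.62)² = 1.20763 m².
From F = γ·h_c·A, the centroid depth is h_c = 37.9/(10.90872 × 1.20763) = 2.87694 m.
The plate makes 62° with the vertical, i.e. θ = 90° − 62° = 28° to the horizontal. Measuring y along the incline from the free-surface line, vertical depth h = y·sinθ with sinθ = 0.469472.
Along the incline, y_c = h_c/sinθ = 2.87694/0.469472 = 6.12803 m.
The centroid is at the centre, 0.62 m below the top of the plate, so the highest point sits at y_top = 6.12803 − 0.62 = 5.50803 m along the incline.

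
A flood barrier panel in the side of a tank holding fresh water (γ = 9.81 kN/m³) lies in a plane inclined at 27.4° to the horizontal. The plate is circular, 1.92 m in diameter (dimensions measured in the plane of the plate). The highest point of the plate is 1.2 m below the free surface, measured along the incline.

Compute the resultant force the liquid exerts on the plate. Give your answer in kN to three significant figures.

F ≈ 28.2 kN

γ = 9.81 kN/m³.
Let θ = 27.4° be the plate's angle to the horizontal; measure y along the incline from where the plane meets the free surface. Vertical depth h = y·sinθ with sinθ = 0.460200.
The centroid is at the centre, 0.96 m below the top of the plate, so y_c = 1.2 + 0.96 = 2.16 m and h_c = 2.16 × 0.460200 = 0.994032 m.
A = π(0.96)² = 2.89529 m².
Resultant F = γ·h_c·A = 9.81 × 0.994032 × 2.89529 = 28.2333 kN.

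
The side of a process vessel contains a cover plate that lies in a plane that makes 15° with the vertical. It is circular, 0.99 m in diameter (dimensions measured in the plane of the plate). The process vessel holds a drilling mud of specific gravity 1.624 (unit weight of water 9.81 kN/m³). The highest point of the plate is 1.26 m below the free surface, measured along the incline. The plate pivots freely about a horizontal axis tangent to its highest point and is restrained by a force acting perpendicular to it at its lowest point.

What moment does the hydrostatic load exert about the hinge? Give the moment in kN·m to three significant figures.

M ≈ 11.0 kN·m

γ = 1.624 × 9.81 = 15.93144 kN/m³.
The plate makes 15° with the vertical, i.e. θ = 90° − 15° = 75° to the horizontal. Measuring y along the incline from the free-surface line, vertical depth h = y·sinθ with sinθ = 0.965926.
The centroid is at the centre, 0.495 m below the top of the plate, so y_c = 1.26 + 0.495 = 1.755 m and h_c = 1.755 × 0.965926 = 1.6952 m.
A = π(0.495)² = 0.769769 m².
Resultant F = γ·h_c·A = 15.93144 × 1.6952 × 0.769769 = 20.7891 kN.
I_c = πr⁴/4 = π × 0.495⁴/4 = 0.0471531 m⁴.
Centre of pressure: y_p = y_c + I_c/(y_c·A) = 1.755 + 0.0471531/(1.755 × 0.769769) = 1.755 + 0.0349038 = 1.7899 m along the plane.
The resultant acts 0.495 + 0.0349038 = 0.529904 m (along the plate) below the hinge at the top edge, so the moment about the hinge is M = F × 0.529904 = 20.7891 × 0.529904 = 11.0162 kN·m.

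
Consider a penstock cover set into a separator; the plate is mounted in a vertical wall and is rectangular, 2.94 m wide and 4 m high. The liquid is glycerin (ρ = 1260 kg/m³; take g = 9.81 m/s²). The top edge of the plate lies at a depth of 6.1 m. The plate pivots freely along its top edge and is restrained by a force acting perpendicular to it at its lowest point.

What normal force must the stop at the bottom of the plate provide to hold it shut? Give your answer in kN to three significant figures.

P ≈ 637 kN

γ = ρg = 1260 × 9.81 / 1000 = 12.3606 kN/m³.
The centroid lies 4/2 = 2 m below the top edge, so the centroid depth is h_c = 6.1 + 2 = 8.1 m.
A = 2.94 × 4 = 11.76 m².
Resultant F = γ·h_c·A = 12.3606 × 8.1 × 11.76 = 1177.42 kN.
I_c = b·h³/12 = 2.94 × 4³/12 = 15.68 m⁴.
Centre of pressure: y_p = y_c + I_c/(y_c·A) = 8.1 + 15.68/(8.1 × 11.76) = 8.1 + 0.164609 = 8.26461 m along the plane.
The resultant acts 2 + 0.164609 = 2.16461 m (along the plate) below the hinge at the top edge, so the moment about the hinge is M = F × 2.16461 = 1177.42 × 2.16461 = 2548.66 kN·m.
A normal force at the bottom, 4 m from the hinge, must supply this moment: P = 2548.66/4 = 637.165 kN.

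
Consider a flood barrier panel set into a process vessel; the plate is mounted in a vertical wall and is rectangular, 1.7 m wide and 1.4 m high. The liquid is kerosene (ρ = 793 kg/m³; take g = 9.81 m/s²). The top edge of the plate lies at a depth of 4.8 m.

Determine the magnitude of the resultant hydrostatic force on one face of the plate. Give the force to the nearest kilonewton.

F ≈ 102 kN

γ = ρg = 793 × 9.81 / 1000 = 7.77933 kN/m³.
The centroid lies 1.4/2 = 0.7 m below the top edge, so the centroid depth is h_c = 4.8 + 0.7 = 5.5 m.
A = 1.7 × 1.4 = 2.38 m².
Resultant F = γ·h_c·A = 7.77933 × 5.5 × 2.38 = 101.831 kN.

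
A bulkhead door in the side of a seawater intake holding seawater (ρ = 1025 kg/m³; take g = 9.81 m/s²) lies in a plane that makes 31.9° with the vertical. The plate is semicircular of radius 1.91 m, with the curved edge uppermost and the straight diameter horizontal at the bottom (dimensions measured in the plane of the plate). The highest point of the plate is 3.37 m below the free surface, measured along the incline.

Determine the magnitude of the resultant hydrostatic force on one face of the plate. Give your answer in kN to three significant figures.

F ≈ 219 kN

γ = ρg = 1025 × 9.81 / 1000 = 10.05525 kN/m³.
The plate makes 31.9° with the vertical, i.e. θ = 90° − 31.9° = 58.1° to the horizontal. Measuring y along the incline from the free-surface line, vertical depth h = y·sinθ with sinθ = 0.848972.
The centroid lies 4r/(3π) = 0.810629 m above the diameter, so r − 4r/(3π) = 1.91 − 0.810629 = 1.09937 m below the topmost point, so y_c = 3.37 + 1.09937 = 4.46937 m and h_c = 4.46937 × 0.848972 = 3.79437 m.
A = πr²/2 = π × 1.91²/2 = 5.73042 m².
Resultant F = γ·h_c·A = 10.05525 × 3.79437 × 5.73042 = 218.635 kN.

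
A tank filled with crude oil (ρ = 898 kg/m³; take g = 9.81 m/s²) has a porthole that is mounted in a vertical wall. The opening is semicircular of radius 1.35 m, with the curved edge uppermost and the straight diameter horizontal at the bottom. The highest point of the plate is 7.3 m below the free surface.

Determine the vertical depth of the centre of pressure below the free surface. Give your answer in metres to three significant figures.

γ = ρg = 898 × 9.81 / 1000 = 8.80938 kN/m³.
The centroid lies 4r/(3π) = 0.572958 m above the diameter, so r − 4r/(3π) = 1.35 − 0.572958 = 0.777042 m below the topmost point, so the centroid depth is h_c = 7.3 + 0.777042 = 8.07704 m.
A = πr²/2 = π × 1.35²/2 = 2.86278 m².
Resultant F = γ·h_c·A = 8.80938 × 8.07704 × 2.86278 = 203.697 kN.
I_c = (π/8 − 8/(9π))·r⁴ = 0.109757 × 1.35⁴ = 0.364559 m⁴.
Centre of pressure: y_p = y_c + I_c/(y_c·A) = 8.07704 + 0.364559/(8.07704 × 2.86278) = 8.07704 + 0.0157662 = 8.09281 m along the plane.

h_p = 8.09 m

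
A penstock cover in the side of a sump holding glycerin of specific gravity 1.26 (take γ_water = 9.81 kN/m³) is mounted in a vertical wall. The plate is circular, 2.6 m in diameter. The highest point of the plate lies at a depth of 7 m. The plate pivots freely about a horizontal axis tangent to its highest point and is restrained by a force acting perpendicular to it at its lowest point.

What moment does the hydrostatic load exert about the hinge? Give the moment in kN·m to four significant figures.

γ = 1.26 × 9.81 = 12.3606 kN/m³.
The centroid is at the centre, 1.3 m below the top of the plate, so the centroid depth is h_c = 7 + 1.3 = 8.3 m.
A = π(1.3)² = 5.30929 m².
Resultant F = γ·h_c·A = 12.3606 × 8.3 × 5.30929 = 544.696 kN.
I_c = πr⁴/4 = π × 1.3⁴/4 = 2.24318 m⁴.
Centre of pressure: y_p = y_c + I_c/(y_c·A) = 8.3 + 2.24318/(8.3 × 5.30929) = 8.3 + 0.0509037 = 8.3509 m along the plane.
The resultant acts 1.3 + 0.0509037 = 1.3509 m (along the plate) below the hinge at the top edge, so the moment about the hinge is M = F × 1.3509 = 544.696 × 1.3509 = 735.83 kN·m.

M ≈ 735.8 kN·m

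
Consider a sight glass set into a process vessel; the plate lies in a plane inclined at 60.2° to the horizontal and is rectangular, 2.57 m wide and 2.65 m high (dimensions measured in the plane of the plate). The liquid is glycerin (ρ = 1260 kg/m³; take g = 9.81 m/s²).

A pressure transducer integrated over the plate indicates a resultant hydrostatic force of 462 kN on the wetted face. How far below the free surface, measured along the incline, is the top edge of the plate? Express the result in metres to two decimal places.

y_top ≈ 5.00 m

γ = ρg = 1260 × 9.81 / 1000 = 12.3606 kN/m³.
A = 2.57 × 2.65 = 6.8105 m².
From F = γ·h_c·A, the centroid depth is h_c = 462/(12.3606 × 6.8105) = 5.48812 m.
Let θ = 60.2° be the plate's angle to the horizontal; measure y along the incline from where the plane meets the free surface. Vertical depth h = y·sinθ with sinθ = 0.867765.
Along the incline, y_c = h_c/sinθ = 5.48812/0.867765 = 6.32443 m.
The centroid lies 2.65/2 = 1.325 m below the top edge, so the top edge sits at y_top = 6.32443 − 1.325 = 4.99943 m along the incline.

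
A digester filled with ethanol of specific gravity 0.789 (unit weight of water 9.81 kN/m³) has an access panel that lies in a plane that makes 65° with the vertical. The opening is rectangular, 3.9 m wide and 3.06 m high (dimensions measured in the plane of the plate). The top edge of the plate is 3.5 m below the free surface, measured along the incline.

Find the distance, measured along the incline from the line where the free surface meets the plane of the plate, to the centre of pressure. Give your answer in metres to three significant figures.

y_p = 5.19 m

γ = 0.789 × 9.81 = 7.74009 kN/m³.
The plate makes 65° with the vertical, i.e. θ = 90° − 65° = 25° to the horizontal. Measuring y along the incline from the free-surface line, vertical depth h = y·sinθ with sinθ = 0.422618.
The centroid lies 3.06/2 = 1.53 m below the top edge, so y_c = 3.5 + 1.53 = 5.03 m and h_c = 5.03 × 0.422618 = 2.12577 m.
A = 3.9 × 3.06 = 11.934 m².
Resultant F = γ·h_c·A = 7.74009 × 2.12577 × 11.934 = 196.358 kN.
I_c = b·h³/12 = 3.9 × 3.06³/12 = 9.3121 m⁴.
Centre of pressure: y_p = y_c + I_c/(y_c·A) = 5.03 + 9.3121/(5.03 × 11.934) = 5.03 + 0.155129 = 5.18513 m along the plane.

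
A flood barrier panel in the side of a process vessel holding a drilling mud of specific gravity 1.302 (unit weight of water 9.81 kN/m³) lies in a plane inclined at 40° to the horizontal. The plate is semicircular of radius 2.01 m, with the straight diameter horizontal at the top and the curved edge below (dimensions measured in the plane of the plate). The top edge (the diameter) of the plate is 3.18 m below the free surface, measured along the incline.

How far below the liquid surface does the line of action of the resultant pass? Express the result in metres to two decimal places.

h_p = 2.64 m

γ = 1.302 × 9.81 = 12.77262 kN/m³.
Let θ = 40° be the plate's angle to the horizontal; measure y along the incline from where the plane meets the free surface. Vertical depth h = y·sinθ with sinθ = 0.642788.
The centroid of a semicircle lies 4r/(3π) = 0.85307 m from the diameter, here below the top edge, so y_c = 3.18 + 0.85307 = 4.03307 m and h_c = 4.03307 × 0.642788 = 2.59241 m.
A = πr²/2 = π × 2.01²/2 = 6.34617 m².
Resultant F = γ·h_c·A = 12.77262 × 2.59241 × 6.34617 = 210.134 kN.
I_c = (π/8 − 8/(9π))·r⁴ = 0.109757 × 2.01⁴ = 1.7915 m⁴.
Centre of pressure: y_p = y_c + I_c/(y_c·A) = 4.03307 + 1.7915/(4.03307 × 6.34617) = 4.03307 + 0.0699954 = 4.10307 m along the plane.
Vertically, h_p = y_p·sinθ = 4.10307 × 0.642788 = 2.6374 m.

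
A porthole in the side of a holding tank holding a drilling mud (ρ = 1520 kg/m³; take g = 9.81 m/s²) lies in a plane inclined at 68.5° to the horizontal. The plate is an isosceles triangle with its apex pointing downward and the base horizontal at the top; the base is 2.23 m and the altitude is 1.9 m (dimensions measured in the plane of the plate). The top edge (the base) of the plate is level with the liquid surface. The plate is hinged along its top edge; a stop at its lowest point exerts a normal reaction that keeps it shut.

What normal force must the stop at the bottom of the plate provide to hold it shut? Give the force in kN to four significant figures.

γ = ρg = 1520 × 9.81 / 1000 = 14.9112 kN/m³.
Let θ = 68.5° be the plate's angle to the horizontal; measure y along the incline from where the plane meets the free surface. Vertical depth h = y·sinθ with sinθ = 0.930418.
With the apex down, the centroid sits h/3 = 1.9/3 = 0.633333 m below the base (the top edge), so y_c = 0.633333 m and h_c = 0.633333 × 0.930418 = 0.589264 m.
A = ½ × 2.23 × 1.9 = 2.1185 m².
Resultant F = γ·h_c·A = 14.9112 × 0.589264 × 2.1185 = 18.6145 kN.
I_c = b·h³/36 = 2.23 × 1.9³/36 = 0.424877 m⁴.
Centre of pressure: y_p = y_c + I_c/(y_c·A) = 0.633333 + 0.424877/(0.633333 × 2.1185) = 0.633333 + 0.316667 = 0.95 m along the plane.
The resultant acts 0.633333 + 0.316667 = 0.95 m (along the plate) below the hinge at the top edge, so the moment about the hinge is M = F × 0.95 = 18.6145 × 0.95 = 17.6838 kN·m.
A normal force at the bottom, 1.9 m from the hinge, must supply this moment: P = 17.6838/1.9 = 9.30726 kN.

P ≈ 9.307 kN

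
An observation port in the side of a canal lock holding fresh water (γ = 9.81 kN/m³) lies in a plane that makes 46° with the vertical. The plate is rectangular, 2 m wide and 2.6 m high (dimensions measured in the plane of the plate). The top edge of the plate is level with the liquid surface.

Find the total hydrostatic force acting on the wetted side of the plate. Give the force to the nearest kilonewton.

γ = 9.81 kN/m³.
The plate makes 46° with the vertical, i.e. θ = 90° − 46° = 44° to the horizontal. Measuring y along the incline from the free-surface line, vertical depth h = y·sinθ with sinθ = 0.694658.
The centroid lies 2.6/2 = 1.3 m below the top edge, so y_c = 1.3 m and h_c = 1.3 × 0.694658 = 0.903055 m.
A = 2 × 2.6 = 5.2 m².
Resultant F = γ·h_c·A = 9.81 × 0.903055 × 5.2 = 46.0666 kN.

F ≈ 46 kN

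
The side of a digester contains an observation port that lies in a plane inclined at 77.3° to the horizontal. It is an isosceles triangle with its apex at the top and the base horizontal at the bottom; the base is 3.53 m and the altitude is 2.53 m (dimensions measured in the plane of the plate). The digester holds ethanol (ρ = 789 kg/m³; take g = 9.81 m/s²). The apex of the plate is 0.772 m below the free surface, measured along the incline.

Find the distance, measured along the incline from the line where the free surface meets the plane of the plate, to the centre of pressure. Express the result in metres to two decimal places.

γ = ρg = 789 × 9.81 / 1000 = 7.74009 kN/m³.
Let θ = 77.3° be the plate's angle to the horizontal; measure y along the incline from where the plane meets the free surface. Vertical depth h = y·sinθ with sinθ = 0.975535.
With the apex up, the centroid sits 2h/3 = 2 × 2.53/3 = 1.68667 m below the apex, so y_c = 0.772 + 1.68667 = 2.45867 m and h_c = 2.45867 × 0.975535 = 2.39852 m.
A = ½ × 3.53 × 2.53 = 4.46545 m².
Resultant F = γ·h_c·A = 7.74009 × 2.39852 × 4.46545 = 82.9 kN.
I_c = b·h³/36 = 3.53 × 2.53³/36 = 1.58794 m⁴.
Centre of pressure: y_p = y_c + I_c/(y_c·A) = 2.45867 + 1.58794/(2.45867 × 4.46545) = 2.45867 + 0.144633 = 2.6033 m along the plane.

y_p = 2.60 m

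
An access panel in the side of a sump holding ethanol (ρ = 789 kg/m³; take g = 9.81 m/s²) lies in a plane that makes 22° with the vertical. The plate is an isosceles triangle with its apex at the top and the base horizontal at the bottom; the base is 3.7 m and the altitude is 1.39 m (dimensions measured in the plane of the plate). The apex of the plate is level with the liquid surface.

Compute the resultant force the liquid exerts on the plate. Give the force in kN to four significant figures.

F ≈ 17.10 kN

γ = ρg = 789 × 9.81 / 1000 = 7.74009 kN/m³.
The plate makes 22° with the vertical, i.e. θ = 90° − 22° = 68° to the horizontal. Measuring y along the incline from the free-surface line, vertical depth h = y·sinθ with sinθ = 0.927184.
With the apex up, the centroid sits 2h/3 = 2 × 1.39/3 = 0.926667 m below the apex, so y_c = 0.926667 m and h_c = 0.926667 × 0.927184 = 0.859191 m.
A = ½ × 3.7 × 1.39 = 2.5715 m².
Resultant F = γ·h_c·A = 7.74009 × 0.859191 × 2.5715 = 17.101 kN.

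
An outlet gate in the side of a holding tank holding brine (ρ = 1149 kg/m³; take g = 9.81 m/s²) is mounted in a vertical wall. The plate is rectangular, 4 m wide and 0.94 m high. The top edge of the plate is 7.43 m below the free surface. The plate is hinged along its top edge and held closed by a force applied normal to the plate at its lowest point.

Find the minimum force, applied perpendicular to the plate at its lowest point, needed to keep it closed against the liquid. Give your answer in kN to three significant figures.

P ≈ 171 kN

γ = ρg = 1149 × 9.81 / 1000 = 11.27169 kN/m³.
The centroid lies 0.94/2 = 0.47 m below the top edge, so the centroid depth is h_c = 7.43 + 0.47 = 7.9 m.
A = 4 × 0.94 = 3.76 m².
Resultant F = γ·h_c·A = 11.27169 × 7.9 × 3.76 = 334.814 kN.
I_c = b·h³/12 = 4 × 0.94³/12 = 0.276861 m⁴.
Centre of pressure: y_p = y_c + I_c/(y_c·A) = 7.9 + 0.276861/(7.9 × 3.76) = 7.9 + 0.00932066 = 7.90932 m along the plane.
The resultant acts 0.47 + 0.00932066 = 0.479321 m (along the plate) below the hinge at the top edge, so the moment about the hinge is M = F × 0.479321 = 334.814 × 0.479321 = 160.483 kN·m.
A normal force at the bottom, 0.94 m from the hinge, must supply this moment: P = 160.483/0.94 = 170.727 kN.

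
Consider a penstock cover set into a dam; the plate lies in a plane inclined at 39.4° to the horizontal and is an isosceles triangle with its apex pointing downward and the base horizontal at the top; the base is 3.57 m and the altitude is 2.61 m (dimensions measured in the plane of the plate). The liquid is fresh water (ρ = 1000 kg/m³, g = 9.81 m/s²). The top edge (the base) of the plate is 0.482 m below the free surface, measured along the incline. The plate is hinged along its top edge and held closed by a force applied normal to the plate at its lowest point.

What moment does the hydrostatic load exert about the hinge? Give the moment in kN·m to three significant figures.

γ = ρg = 1000 × 9.81 = 9810 N/m³ = 9.81 kN/m³.
Let θ = 39.4° be the plate's angle to the horizontal; measure y along the incline from where the plane meets the free surface. Vertical depth h = y·sinθ with sinθ = 0.634731.
With the apex down, the centroid sits h/3 = 2.61/3 = 0.87 m below the base (the top edge), so y_c = 0.482 + 0.87 = 1.352 m and h_c = 1.352 × 0.634731 = 0.858156 m.
A = ½ × 3.57 × 2.61 = 4.65885 m².
Resultant F = γ·h_c·A = 9.81 × 0.858156 × 4.65885 = 39.2206 kN.
I_c = b·h³/36 = 3.57 × 2.61³/36 = 1.76314 m⁴.
Centre of pressure: y_p = y_c + I_c/(y_c·A) = 1.352 + 1.76314/(1.352 × 4.65885) = 1.352 + 0.279918 = 1.63192 m along the plane.
The resultant acts 0.87 + 0.279918 = 1.14992 m (along the plate) below the hinge at the top edge, so the moment about the hinge is M = F × 1.14992 = 39.2206 × 1.14992 = 45.1006 kN·m.

M ≈ 45.1 kN·m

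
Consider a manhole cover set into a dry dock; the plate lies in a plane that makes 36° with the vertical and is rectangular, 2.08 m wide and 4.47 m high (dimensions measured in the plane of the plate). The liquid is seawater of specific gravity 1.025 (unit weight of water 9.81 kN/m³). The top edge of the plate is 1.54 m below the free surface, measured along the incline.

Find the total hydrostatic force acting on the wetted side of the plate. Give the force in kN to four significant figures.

F ≈ 285.5 kN

γ = 1.025 × 9.81 = 10.05525 kN/m³.
The plate makes 36° with the vertical, i.e. θ = 90° − 36° = 54° to the horizontal. Measuring y along the incline from the free-surface line, vertical depth h = y·sinθ with sinθ = 0.809017.
The centroid lies 4.47/2 = 2.235 m below the top edge, so y_c = 1.54 + 2.235 = 3.775 m and h_c = 3.775 × 0.809017 = 3.05404 m.
A = 2.08 × 4.47 = 9.2976 m².
Resultant F = γ·h_c·A = 10.05525 × 3.05404 × 9.2976 = 285.521 kN.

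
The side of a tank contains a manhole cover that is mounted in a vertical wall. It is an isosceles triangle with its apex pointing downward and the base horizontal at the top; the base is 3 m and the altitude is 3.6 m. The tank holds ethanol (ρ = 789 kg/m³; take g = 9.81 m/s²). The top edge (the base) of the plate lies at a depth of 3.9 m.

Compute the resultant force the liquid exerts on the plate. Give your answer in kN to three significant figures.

F ≈ 213 kN

γ = ρg = 789 × 9.81 / 1000 = 7.74009 kN/m³.
With the apex down, the centroid sits h/3 = 3.6/3 = 1.2 m below the base (the top edge), so the centroid depth is h_c = 3.9 + 1.2 = 5.1 m.
A = ½ × 3 × 3.6 = 5.4 m².
Resultant F = γ·h_c·A = 7.74009 × 5.1 × 5.4 = 213.162 kN.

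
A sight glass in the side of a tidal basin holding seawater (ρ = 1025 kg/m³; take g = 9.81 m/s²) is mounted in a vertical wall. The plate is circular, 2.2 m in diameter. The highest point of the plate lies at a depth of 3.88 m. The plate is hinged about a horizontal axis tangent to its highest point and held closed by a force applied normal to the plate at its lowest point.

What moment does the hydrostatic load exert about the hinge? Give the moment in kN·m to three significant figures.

M ≈ 221 kN·m

γ = ρg = 1025 × 9.81 / 1000 = 10.05525 kN/m³.
The centroid is at the centre, 1.1 m below the top of the plate, so the centroid depth is h_c = 3.88 + 1.1 = 4.98 m.
A = π(1.1)² = 3.80133 m².
Resultant F = γ·h_c·A = 10.05525 × 4.98 × 3.80133 = 190.352 kN.
I_c = πr⁴/4 = π × 1.1⁴/4 = 1.1499 m⁴.
Centre of pressure: y_p = y_c + I_c/(y_c·A) = 4.98 + 1.1499/(4.98 × 3.80133) = 4.98 + 0.0607428 = 5.04074 m along the plane.
The resultant acts 1.1 + 0.0607428 = 1.16074 m (along the plate) below the hinge at the top edge, so the moment about the hinge is M = F × 1.16074 = 190.352 × 1.16074 = 220.949 kN·m.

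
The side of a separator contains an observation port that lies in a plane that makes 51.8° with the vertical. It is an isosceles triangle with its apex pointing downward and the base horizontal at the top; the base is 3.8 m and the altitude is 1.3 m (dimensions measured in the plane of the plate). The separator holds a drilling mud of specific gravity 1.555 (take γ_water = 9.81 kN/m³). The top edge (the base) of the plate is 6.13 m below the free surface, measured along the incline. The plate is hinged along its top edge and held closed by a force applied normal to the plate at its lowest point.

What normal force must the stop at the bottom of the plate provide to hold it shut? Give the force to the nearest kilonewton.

P ≈ 53 kN

γ = 1.555 × 9.81 = 15.25455 kN/m³.
The plate makes 51.8° with the vertical, i.e. θ = 90° − 51.8° = 38.2° to the horizontal. Measuring y along the incline from the free-surface line, vertical depth h = y·sinθ with sinθ = 0.618408.
With the apex down, the centroid sits h/3 = 1.3/3 = 0.433333 m below the base (the top edge), so y_c = 6.13 + 0.433333 = 6.56333 m and h_c = 6.56333 × 0.618408 = 4.05882 m.
A = ½ × 3.8 × 1.3 = 2.47 m².
Resultant F = γ·h_c·A = 15.25455 × 4.05882 × 2.47 = 152.931 kN.
I_c = b·h³/36 = 3.8 × 1.3³/36 = 0.231906 m⁴.
Centre of pressure: y_p = y_c + I_c/(y_c·A) = 6.56333 + 0.231906/(6.56333 × 2.47) = 6.56333 + 0.0143051 = 6.57764 m along the plane.
The resultant acts 0.433333 + 0.0143051 = 0.447638 m (along the plate) below the hinge at the top edge, so the moment about the hinge is M = F × 0.447638 = 152.931 × 0.447638 = 68.4577 kN·m.
A normal force at the bottom, 1.3 m from the hinge, must supply this moment: P = 68.4577/1.3 = 52.6598 kN.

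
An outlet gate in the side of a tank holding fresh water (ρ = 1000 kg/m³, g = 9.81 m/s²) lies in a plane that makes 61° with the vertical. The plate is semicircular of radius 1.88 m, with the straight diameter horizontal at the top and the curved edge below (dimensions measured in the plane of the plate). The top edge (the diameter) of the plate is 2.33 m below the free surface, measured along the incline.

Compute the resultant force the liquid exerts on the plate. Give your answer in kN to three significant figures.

F ≈ 82.6 kN

γ = ρg = 1000 × 9.81 = 9810 N/m³ = 9.81 kN/m³.
The plate makes 61° with the vertical, i.e. θ = 90° − 61° = 29° to the horizontal. Measuring y along the incline from the free-surface line, vertical depth h = y·sinθ with sinθ = 0.484810.
The centroid of a semicircle lies 4r/(3π) = 0.797897 m from the diameter, here below the top edge, so y_c = 2.33 + 0.797897 = 3.1279 m and h_c = 3.1279 × 0.484810 = 1.51644 m.
A = πr²/2 = π × 1.88²/2 = 5.55182 m².
Resultant F = γ·h_c·A = 9.81 × 1.51644 × 5.55182 = 82.5904 kN.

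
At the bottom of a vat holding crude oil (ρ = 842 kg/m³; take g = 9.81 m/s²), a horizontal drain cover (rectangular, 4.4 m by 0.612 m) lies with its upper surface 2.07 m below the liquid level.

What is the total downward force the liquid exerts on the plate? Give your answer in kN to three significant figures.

F ≈ 46.0 kN

γ = ρg = 842 × 9.81 / 1000 = 8.26002 kN/m³.
The plate is horizontal, so pressure is uniform at p = γ·h = 8.26002 × 2.07 = 17.0982 kN/m².
A = 4.4 × 0.612 = 2.6928 m².
F = p·A = 17.0982 × 2.6928 = 46.042 kN.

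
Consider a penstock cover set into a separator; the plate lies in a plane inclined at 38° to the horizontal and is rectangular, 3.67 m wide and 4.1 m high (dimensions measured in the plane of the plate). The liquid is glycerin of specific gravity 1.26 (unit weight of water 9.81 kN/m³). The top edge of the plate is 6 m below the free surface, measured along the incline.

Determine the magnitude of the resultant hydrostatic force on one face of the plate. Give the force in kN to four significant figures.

γ = 1.26 × 9.81 = 12.3606 kN/m³.
Let θ = 38° be the plate's angle to the horizontal; measure y along the incline from where the plane meets the free surface. Vertical depth h = y·sinθ with sinθ = 0.615661.
The centroid lies 4.1/2 = 2.05 m below the top edge, so y_c = 6 + 2.05 = 8.05 m and h_c = 8.05 × 0.615661 = 4.95607 m.
A = 3.67 × 4.1 = 15.047 m².
Resultant F = γ·h_c·A = 12.3606 × 4.95607 × 15.047 = 921.779 kN.

F ≈ 921.8 kN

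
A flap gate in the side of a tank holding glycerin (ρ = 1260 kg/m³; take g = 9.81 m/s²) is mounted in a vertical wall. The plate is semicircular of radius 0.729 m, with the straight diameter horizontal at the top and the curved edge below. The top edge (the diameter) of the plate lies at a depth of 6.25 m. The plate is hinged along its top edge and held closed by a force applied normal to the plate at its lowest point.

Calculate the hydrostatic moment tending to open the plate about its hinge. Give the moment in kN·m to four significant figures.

M ≈ 21.32 kN·m

γ = ρg = 1260 × 9.81 / 1000 = 12.3606 kN/m³.
The centroid of a semicircle lies 4r/(3π) = 0.309397 m from the diameter, here below the top edge, so the centroid depth is h_c = 6.25 + 0.309397 = 6.5594 m.
A = πr²/2 = π × 0.729²/2 = 0.834786 m².
Resultant F = γ·h_c·A = 12.3606 × 6.5594 × 0.834786 = 67.6829 kN.
I_c = (π/8 − 8/(9π))·r⁴ = 0.109757 × 0.729⁴ = 0.0309986 m⁴.
Centre of pressure: y_p = y_c + I_c/(y_c·A) = 6.5594 + 0.0309986/(6.5594 × 0.834786) = 6.5594 + 0.00566113 = 6.56506 m along the plane.
The resultant acts 0.309397 + 0.00566113 = 0.315058 m (along the plate) below the hinge at the top edge, so the moment about the hinge is M = F × 0.315058 = 67.6829 × 0.315058 = 21.324 kN·m.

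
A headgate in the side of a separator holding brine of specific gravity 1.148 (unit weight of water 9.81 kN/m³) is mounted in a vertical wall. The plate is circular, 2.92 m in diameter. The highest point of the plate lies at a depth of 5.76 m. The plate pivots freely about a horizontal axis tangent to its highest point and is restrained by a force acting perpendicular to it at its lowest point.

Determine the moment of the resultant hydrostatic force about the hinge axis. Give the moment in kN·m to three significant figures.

γ = 1.148 × 9.81 = 11.26188 kN/m³.
The centroid is at the centre, 1.46 m below the top of the plate, so the centroid depth is h_c = 5.76 + 1.46 = 7.22 m.
A = π(1.46)² = 6.69662 m².
Resultant F = γ·h_c·A = 11.26188 × 7.22 × 6.69662 = 544.507 kN.
I_c = πr⁴/4 = π × 1.46⁴/4 = 3.56863 m⁴.
Centre of pressure: y_p = y_c + I_c/(y_c·A) = 7.22 + 3.56863/(7.22 × 6.69662) = 7.22 + 0.0738089 = 7.29381 m along the plane.
The resultant acts 1.46 + 0.0738089 = 1.53381 m (along the plate) below the hinge at the top edge, so the moment about the hinge is M = F × 1.53381 = 544.507 × 1.53381 = 835.17 kN·m.

M ≈ 835 kN·m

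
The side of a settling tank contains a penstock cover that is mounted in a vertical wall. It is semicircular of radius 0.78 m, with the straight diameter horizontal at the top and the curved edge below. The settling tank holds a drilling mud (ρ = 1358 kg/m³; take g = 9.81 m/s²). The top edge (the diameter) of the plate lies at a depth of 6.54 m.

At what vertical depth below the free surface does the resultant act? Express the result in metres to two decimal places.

h_p = 6.88 m

γ = ρg = 1358 × 9.81 / 1000 = 13.32198 kN/m³.
The centroid of a semicircle lies 4r/(3π) = 0.331042 m from the diameter, here below the top edge, so the centroid depth is h_c = 6.54 + 0.331042 = 6.87104 m.
A = πr²/2 = π × 0.78²/2 = 0.955672 m².
Resultant F = γ·h_c·A = 13.32198 × 6.87104 × 0.955672 = 87.4783 kN.
I_c = (π/8 − 8/(9π))·r⁴ = 0.109757 × 0.78⁴ = 0.0406266 m⁴.
Centre of pressure: y_p = y_c + I_c/(y_c·A) = 6.87104 + 0.0406266/(6.87104 × 0.955672) = 6.87104 + 0.00618699 = 6.87723 m along the plane.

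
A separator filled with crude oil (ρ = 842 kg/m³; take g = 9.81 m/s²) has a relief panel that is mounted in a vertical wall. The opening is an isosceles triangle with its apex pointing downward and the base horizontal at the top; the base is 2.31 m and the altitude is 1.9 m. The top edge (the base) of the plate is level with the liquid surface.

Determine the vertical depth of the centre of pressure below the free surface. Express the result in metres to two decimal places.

h_p = 0.95 m

γ = ρg = 842 × 9.81 / 1000 = 8.26002 kN/m³.
With the apex down, the centroid sits h/3 = 1.9/3 = 0.633333 m below the base (the top edge), so the centroid depth is h_c = 0.633333 m.
A = ½ × 2.31 × 1.9 = 2.1945 m².
Resultant F = γ·h_c·A = 8.26002 × 0.633333 × 2.1945 = 11.4802 kN.
I_c = b·h³/36 = 2.31 × 1.9³/36 = 0.440119 m⁴.
Centre of pressure: y_p = y_c + I_c/(y_c·A) = 0.633333 + 0.440119/(0.633333 × 2.1945) = 0.633333 + 0.316667 = 0.95 m along the plane.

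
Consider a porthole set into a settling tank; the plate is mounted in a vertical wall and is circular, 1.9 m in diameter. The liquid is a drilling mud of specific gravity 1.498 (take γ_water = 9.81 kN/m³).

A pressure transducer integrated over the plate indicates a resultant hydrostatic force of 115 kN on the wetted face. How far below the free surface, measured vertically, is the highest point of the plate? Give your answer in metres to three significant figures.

γ = 1.498 × 9.81 = 14.69538 kN/m³.
A = π(0.95)² = 2.83529 m².
From F = γ·h_c·A, the centroid depth is h_c = 115/(14.69538 × 2.83529) = 2.76007 m.
The centroid is at the centre, 0.95 m below the top of the plate, so the highest point sits at h_top = 2.76007 − 0.95 = 1.81007 m below the surface.

d_top ≈ 1.81 m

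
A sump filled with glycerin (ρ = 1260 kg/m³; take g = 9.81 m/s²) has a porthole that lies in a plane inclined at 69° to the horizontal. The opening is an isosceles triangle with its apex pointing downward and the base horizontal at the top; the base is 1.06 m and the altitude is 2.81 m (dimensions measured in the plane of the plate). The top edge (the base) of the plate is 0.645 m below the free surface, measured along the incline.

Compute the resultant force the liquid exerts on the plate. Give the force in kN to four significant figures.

γ = ρg = 1260 × 9.81 / 1000 = 12.3606 kN/m³.
Let θ = 69° be the plate's angle to the horizontal; measure y along the incline from where the plane meets the free surface. Vertical depth h = y·sinθ with sinθ = 0.933580.
With the apex down, the centroid sits h/3 = 2.81/3 = 0.936667 m below the base (the top edge), so y_c = 0.645 + 0.936667 = 1.58167 m and h_c = 1.58167 × 0.933580 = 1.47662 m.
A = ½ × 1.06 × 2.81 = 1.4893 m².
Resultant F = γ·h_c·A = 12.3606 × 1.47662 × 1.4893 = 27.1826 kN.

F ≈ 27.18 kN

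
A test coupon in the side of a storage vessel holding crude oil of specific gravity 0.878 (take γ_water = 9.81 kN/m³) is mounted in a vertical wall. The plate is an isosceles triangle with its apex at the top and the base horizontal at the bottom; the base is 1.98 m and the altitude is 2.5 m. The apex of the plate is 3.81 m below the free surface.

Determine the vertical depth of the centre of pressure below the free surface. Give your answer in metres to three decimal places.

γ = 0.878 × 9.81 = 8.61318 kN/m³.
With the apex up, the centroid sits 2h/3 = 2 × 2.5/3 = 1.66667 m below the apex, so the centroid depth is h_c = 3.81 + 1.66667 = 5.47667 m.
A = ½ × 1.98 × 2.5 = 2.475 m².
Resultant F = γ·h_c·A = 8.61318 × 5.47667 × 2.475 = 116.75 kN.
I_c = b·h³/36 = 1.98 × 2.5³/36 = 0.859375 m⁴.
Centre of pressure: y_p = y_c + I_c/(y_c·A) = 5.47667 + 0.859375/(5.47667 × 2.475) = 5.47667 + 0.0634002 = 5.54007 m along the plane.

h_p = 5.540 m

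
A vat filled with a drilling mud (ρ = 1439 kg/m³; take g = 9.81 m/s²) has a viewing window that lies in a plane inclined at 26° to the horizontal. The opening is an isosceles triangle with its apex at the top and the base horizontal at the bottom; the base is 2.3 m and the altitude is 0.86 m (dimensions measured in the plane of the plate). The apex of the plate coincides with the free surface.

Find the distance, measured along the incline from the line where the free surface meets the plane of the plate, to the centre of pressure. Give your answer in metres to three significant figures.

y_p = 0.645 m

γ = ρg = 1439 × 9.81 / 1000 = 14.11659 kN/m³.
Let θ = 26° be the plate's angle to the horizontal; measure y along the incline from where the plane meets the free surface. Vertical depth h = y·sinθ with sinθ = 0.438371.
With the apex up, the centroid sits 2h/3 = 2 × 0.86/3 = 0.573333 m below the apex, so y_c = 0.573333 m and h_c = 0.573333 × 0.438371 = 0.251333 m.
A = ½ × 2.3 × 0.86 = 0.989 m².
Resultant F = γ·h_c·A = 14.11659 × 0.251333 × 0.989 = 3.50894 kN.
I_c = b·h³/36 = 2.3 × 0.86³/36 = 0.0406369 m⁴.
Centre of pressure: y_p = y_c + I_c/(y_c·A) = 0.573333 + 0.0406369/(0.573333 × 0.989) = 0.573333 + 0.0716667 = 0.645 m along the plane.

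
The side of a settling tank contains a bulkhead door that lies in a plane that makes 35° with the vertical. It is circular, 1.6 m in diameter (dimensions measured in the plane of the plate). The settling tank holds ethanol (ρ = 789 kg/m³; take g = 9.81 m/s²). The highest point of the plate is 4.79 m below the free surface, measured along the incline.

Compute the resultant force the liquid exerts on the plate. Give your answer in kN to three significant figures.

F ≈ 71.3 kN

γ = ρg = 789 × 9.81 / 1000 = 7.74009 kN/m³.
The plate makes 35° with the vertical, i.e. θ = 90° − 35° = 55° to the horizontal. Measuring y along the incline from the free-surface line, vertical depth h = y·sinθ with sinθ = 0.819152.
The centroid is at the centre, 0.8 m below the top of the plate, so y_c = 4.79 + 0.8 = 5.59 m and h_c = 5.59 × 0.819152 = 4.57906 m.
A = π(0.8)² = 2.01062 m².
Resultant F = γ·h_c·A = 7.74009 × 4.57906 × 2.01062 = 71.2611 kN.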